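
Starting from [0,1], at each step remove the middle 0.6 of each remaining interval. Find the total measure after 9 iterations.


Step 1: At each step, fraction remaining = 1 - 0.6 = 0.4
Step 2: After 9 steps, measure = (0.4)^9
Result = 2.621440e-04


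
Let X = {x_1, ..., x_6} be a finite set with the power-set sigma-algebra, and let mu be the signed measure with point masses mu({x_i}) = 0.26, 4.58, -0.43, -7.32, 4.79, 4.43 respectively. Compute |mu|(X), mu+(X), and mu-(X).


Step 1: Every measurable set is a union of atoms (the cells / points), so a Hahn decomposition is
  obtained by grouping atoms by sign: P = union of atoms with mu > 0, N = union of the remaining atoms.
  Atoms in P (indices): 1, 2, 5, 6;  atoms in N (indices): 3, 4
  Positive values: 0.26, 4.58, 4.79, 4.43
  Negative values: -0.43, -7.32
Step 2: mu+(X) = mu(P) = sum of positive atom values = 14.06
Step 3: mu-(X) = -mu(N) = sum of |negative atom values| = 7.75
Step 4: |mu|(X) = mu+(X) + mu-(X) = 14.06 + 7.75 = 21.81


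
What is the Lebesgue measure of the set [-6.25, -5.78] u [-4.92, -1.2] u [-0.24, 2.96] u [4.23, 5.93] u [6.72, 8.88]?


For pairwise disjoint intervals, m(union) = sum of lengths.
= (-5.78 - -6.25) + (-1.2 - -4.92) + (2.96 - -0.24) + (5.93 - 4.23) + (8.88 - 6.72)
= 0.47 + 3.72 + 3.2 + 1.7 + 2.16
= 11.25


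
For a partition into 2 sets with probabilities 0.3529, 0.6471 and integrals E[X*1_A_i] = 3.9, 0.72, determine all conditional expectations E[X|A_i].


For each cell A_i: E[X|A_i] = E[X*1_A_i] / P(A_i)
Step 1: E[X|A_1] = 3.9 / 0.3529 = 11.051289
Step 2: E[X|A_2] = 0.72 / 0.6471 = 1.112656
Verification: E[X] = sum E[X*1_A_i] = 3.9 + 0.72 = 4.62


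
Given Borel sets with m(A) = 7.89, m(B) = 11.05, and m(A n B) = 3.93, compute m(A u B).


By inclusion-exclusion: m(A u B) = m(A) + m(B) - m(A n B)
= 7.89 + 11.05 - 3.93
= 15.01


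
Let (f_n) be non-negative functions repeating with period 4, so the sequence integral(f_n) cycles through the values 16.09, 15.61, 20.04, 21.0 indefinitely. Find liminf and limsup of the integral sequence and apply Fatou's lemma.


The sequence (integral(f_n)) is periodic with period 4, repeating the values 16.09, 15.61, 20.04, 21.0 indefinitely.
Step 1: For a periodic sequence, every tail (a_m, a_(m+1), ...) contains all 4 period values infinitely often.
Step 2: Hence inf of every tail = min of the period values = min(16.09, 15.61, 20.04, 21.0) = 15.61.
        liminf_n integral(f_n) = sup over m of (inf of tail from m) = 15.61.
Step 3: Similarly sup of every tail = max of the period values = 21.
        limsup_n integral(f_n) = 21.
Step 4: Fatou's lemma: integral(liminf_n f_n) <= liminf_n integral(f_n) = 15.61.
        So the integral of the pointwise liminf is at most 15.61.


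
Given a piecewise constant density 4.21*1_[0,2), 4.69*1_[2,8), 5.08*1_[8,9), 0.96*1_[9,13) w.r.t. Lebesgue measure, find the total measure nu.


Integrate each piece of the Radon-Nikodym derivative:
Step 1: integral_0^2 4.21 dx = 4.21*(2-0) = 4.21*2 = 8.42
Step 2: integral_2^8 4.69 dx = 4.69*(8-2) = 4.69*6 = 28.14
Step 3: integral_8^9 5.08 dx = 5.08*(9-8) = 5.08*1 = 5.08
Step 4: integral_9^13 0.96 dx = 0.96*(13-9) = 0.96*4 = 3.84
Total: 8.42 + 28.14 + 5.08 + 3.84 = 45.48


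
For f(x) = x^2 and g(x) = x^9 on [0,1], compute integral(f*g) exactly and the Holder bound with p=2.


Step 1: Exact integral of f*g = integral(x^11, 0, 1) = 1/12
     = 0.083333
Step 2: Holder bound with p=2, q=2:
  ||f||_p = (integral x^4 dx)^(1/2) = (1/5)^(1/2) = 0.447214
  ||g||_q = (integral x^18 dx)^(1/2) = (1/19)^(1/2) = 0.229416
Step 3: Holder bound = ||f||_p * ||g||_q = 0.447214 * 0.229416 = 0.102598
Verification: 0.083333 <= 0.102598 (Holder holds)


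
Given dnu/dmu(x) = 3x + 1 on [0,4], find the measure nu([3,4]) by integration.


nu(A) = integral_A (dnu/dmu) dmu = integral_3^4 (3x + 1) dx
Step 1: Antiderivative F(x) = (3/2)x^2 + 1x
Step 2: F(4) = (3/2)*4^2 + 1*4 = 24 + 4 = 28
Step 3: F(3) = (3/2)*3^2 + 1*3 = 13.5 + 3 = 16.5
Step 4: nu([3,4]) = F(4) - F(3) = 28 - 16.5 = 11.5


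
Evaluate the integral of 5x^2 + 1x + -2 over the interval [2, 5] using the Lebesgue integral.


The Lebesgue integral of a Riemann-integrable function agrees with the Riemann integral.
Antiderivative F(x) = (5/3)x^3 + (1/2)x^2 + -2x
F(5) = (5/3)*5^3 + (1/2)*5^2 + -2*5
     = (5/3)*125 + (1/2)*25 + -2*5
     = 208.333333 + 12.5 + -10
     = 210.833333
F(2) = 11.333333
Integral = F(5) - F(2) = 210.833333 - 11.333333 = 199.5


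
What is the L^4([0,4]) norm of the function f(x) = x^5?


Step 1: ||f||_4 = (integral_0^4 |x^5|^4 dx)^(1/4)
     = (integral_0^4 x^20 dx)^(1/4)
Step 2: integral_0^4 x^20 dx = [x^21/(21)] from 0 to 4 = 4^21/21
     = 4398046511104/21 = 2.094308e+11
Step 3: ||f||_4 = (2.094308e+11)^(1/4) = 676.488052


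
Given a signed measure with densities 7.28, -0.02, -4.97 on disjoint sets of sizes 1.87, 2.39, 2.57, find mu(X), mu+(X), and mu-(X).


Step 1: Compute signed measure on each set:
  Set 1: 7.28 * 1.87 = 13.6136
  Set 2: -0.02 * 2.39 = -0.0478
  Set 3: -4.97 * 2.57 = -12.7729
Step 2: Total signed measure = (13.6136) + (-0.0478) + (-12.7729)
     = 0.7929
Step 3: Positive part mu+(X) = sum of positive contributions = 13.6136
Step 4: Negative part mu-(X) = |sum of negative contributions| = 12.8207


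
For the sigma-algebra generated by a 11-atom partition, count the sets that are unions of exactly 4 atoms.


Each element of F is a union of some subset of the 11 atoms.
Elements that are unions of exactly 4 atoms correspond to 4-element subsets of the 11 atoms.
Count = C(11, 4) = 11! / (4! * 7!) = 330.


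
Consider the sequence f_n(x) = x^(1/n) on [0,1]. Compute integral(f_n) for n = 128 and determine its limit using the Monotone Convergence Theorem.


At n = 128: f_128(x) = x^(1/128).
Step 1: integral(x^(1/128), 0, 1) = [x^(1/128+1) / (1/128+1)] from 0 to 1
     = 1 / (1/128 + 1) = 1 / ((128+1)/128) = 128/(128+1)
     = 128/129 = 0.992248
Step 2: As n -> infinity, f_n(x) = x^(1/n) -> 1 for x in (0,1], and f_n is increasing in n.
By MCT, lim_n integral(f_n) = integral(lim_n f_n) = integral(1, 0, 1) = 1.
Step 3: Verify convergence: 128/129 = 0.992248 -> 1


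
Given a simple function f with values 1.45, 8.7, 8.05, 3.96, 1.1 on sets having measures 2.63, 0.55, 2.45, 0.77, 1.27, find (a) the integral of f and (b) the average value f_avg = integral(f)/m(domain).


Step 1: Integral = sum(value_i * measure_i)
= 1.45*2.63 + 8.7*0.55 + 8.05*2.45 + 3.96*0.77 + 1.1*1.27
= 3.8135 + 4.785 + 19.7225 + 3.0492 + 1.397
= 32.7672
Step 2: Total measure of domain = 2.63 + 0.55 + 2.45 + 0.77 + 1.27 = 7.67
Step 3: Average value = 32.7672 / 7.67 = 4.272125


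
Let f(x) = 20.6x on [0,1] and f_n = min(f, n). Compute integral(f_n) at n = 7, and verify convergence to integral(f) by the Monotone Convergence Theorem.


f(x) = 20.6x on [0,1]; f_n(x) = min(20.6x, n). At n = 7:
Step 1: f(x) reaches 7 at x = 7/20.6 = 0.339806
Step 2: integral(f_7) = integral(20.6x, 0, 0.339806) + integral(7, 0.339806, 1)
       = 20.6*0.339806^2/2 + 7*(1 - 0.339806)
       = 1.18932 + 4.621359
       = 5.81068
Step 3: As n -> infinity, f_n increases to f, so by MCT integral(f_n) -> integral(f) = 20.6/2 = 10.3.
Convergence: integral(f_7) = 5.81068 -> 10.3 as n -> infinity


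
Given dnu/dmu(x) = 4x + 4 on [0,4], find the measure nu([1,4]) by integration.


nu(A) = integral_A (dnu/dmu) dmu = integral_1^4 (4x + 4) dx
Step 1: Antiderivative F(x) = (4/2)x^2 + 4x
Step 2: F(4) = (4/2)*4^2 + 4*4 = 32 + 16 = 48
Step 3: F(1) = (4/2)*1^2 + 4*1 = 2 + 4 = 6
Step 4: nu([1,4]) = F(4) - F(1) = 48 - 6 = 42


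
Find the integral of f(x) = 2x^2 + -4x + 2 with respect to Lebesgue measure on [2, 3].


The Lebesgue integral of a Riemann-integrable function agrees with the Riemann integral.
Antiderivative F(x) = (2/3)x^3 + (-4/2)x^2 + 2x
F(3) = (2/3)*3^3 + (-4/2)*3^2 + 2*3
     = (2/3)*27 + (-4/2)*9 + 2*3
     = 18 + -18 + 6
     = 6
F(2) = 1.333333
Integral = F(3) - F(2) = 6 - 1.333333 = 4.666667


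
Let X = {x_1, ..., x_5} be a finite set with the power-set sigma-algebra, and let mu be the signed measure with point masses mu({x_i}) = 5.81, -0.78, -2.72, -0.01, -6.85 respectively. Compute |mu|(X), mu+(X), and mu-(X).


Step 1: Every measurable set is a union of atoms (the cells / points), so a Hahn decomposition is
  obtained by grouping atoms by sign: P = union of atoms with mu > 0, N = union of the remaining atoms.
  Atoms in P (indices): 1;  atoms in N (indices): 2, 3, 4, 5
  Positive values: 5.81
  Negative values: -0.78, -2.72, -0.01, -6.85
Step 2: mu+(X) = mu(P) = sum of positive atom values = 5.81
Step 3: mu-(X) = -mu(N) = sum of |negative atom values| = 10.36
Step 4: |mu|(X) = mu+(X) + mu-(X) = 5.81 + 10.36 = 16.17


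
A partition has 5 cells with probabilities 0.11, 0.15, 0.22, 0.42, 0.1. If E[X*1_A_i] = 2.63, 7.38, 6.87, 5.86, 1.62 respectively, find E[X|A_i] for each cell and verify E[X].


For each cell A_i: E[X|A_i] = E[X*1_A_i] / P(A_i)
Step 1: E[X|A_1] = 2.63 / 0.11 = 23.909091
Step 2: E[X|A_2] = 7.38 / 0.15 = 49.2
Step 3: E[X|A_3] = 6.87 / 0.22 = 31.227273
Step 4: E[X|A_4] = 5.86 / 0.42 = 13.952381
Step 5: E[X|A_5] = 1.62 / 0.1 = 16.2
Verification: E[X] = sum E[X*1_A_i] = 2.63 + 7.38 + 6.87 + 5.86 + 1.62 = 24.36


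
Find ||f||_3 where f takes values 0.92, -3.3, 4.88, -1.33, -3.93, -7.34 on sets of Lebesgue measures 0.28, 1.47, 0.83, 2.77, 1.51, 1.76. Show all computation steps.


Step 1: Compute |f_i|^3 for each value:
  |0.92|^3 = 0.778688
  |-3.3|^3 = 35.937
  |4.88|^3 = 116.214272
  |-1.33|^3 = 2.352637
  |-3.93|^3 = 60.698457
  |-7.34|^3 = 395.446904
Step 2: Multiply by measures and sum:
  0.778688 * 0.28 = 0.218033
  35.937 * 1.47 = 52.82739
  116.214272 * 0.83 = 96.457846
  2.352637 * 2.77 = 6.516804
  60.698457 * 1.51 = 91.65467
  395.446904 * 1.76 = 695.986551
Sum = 0.218033 + 52.82739 + 96.457846 + 6.516804 + 91.65467 + 695.986551 = 943.661294
Step 3: Take the p-th root:
||f||_3 = (943.661294)^(1/3) = 9.808563


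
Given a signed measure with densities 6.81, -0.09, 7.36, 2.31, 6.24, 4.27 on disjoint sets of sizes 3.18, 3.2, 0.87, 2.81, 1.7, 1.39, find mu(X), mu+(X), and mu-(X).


Step 1: Compute signed measure on each set:
  Set 1: 6.81 * 3.18 = 21.6558
  Set 2: -0.09 * 3.2 = -0.288
  Set 3: 7.36 * 0.87 = 6.4032
  Set 4: 2.31 * 2.81 = 6.4911
  Set 5: 6.24 * 1.7 = 10.608
  Set 6: 4.27 * 1.39 = 5.9353
Step 2: Total signed measure = (21.6558) + (-0.288) + (6.4032) + (6.4911) + (10.608) + (5.9353)
     = 50.8054
Step 3: Positive part mu+(X) = sum of positive contributions = 51.0934
Step 4: Negative part mu-(X) = |sum of negative contributions| = 0.288


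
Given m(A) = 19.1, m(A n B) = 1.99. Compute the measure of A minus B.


m(A \ B) = m(A) - m(A n B)
= 19.1 - 1.99
= 17.11


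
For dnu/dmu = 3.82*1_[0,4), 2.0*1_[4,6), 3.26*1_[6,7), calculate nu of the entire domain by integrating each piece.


Integrate each piece of the Radon-Nikodym derivative:
Step 1: integral_0^4 3.82 dx = 3.82*(4-0) = 3.82*4 = 15.28
Step 2: integral_4^6 2.0 dx = 2.0*(6-4) = 2.0*2 = 4
Step 3: integral_6^7 3.26 dx = 3.26*(7-6) = 3.26*1 = 3.26
Total: 15.28 + 4 + 3.26 = 22.54


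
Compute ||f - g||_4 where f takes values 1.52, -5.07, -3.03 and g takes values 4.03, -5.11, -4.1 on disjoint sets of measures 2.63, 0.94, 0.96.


Step 1: Compute differences f_i - g_i:
  1.52 - 4.03 = -2.51
  -5.07 - -5.11 = 0.04
  -3.03 - -4.1 = 1.07
Step 2: Compute |diff|^4 * measure for each set:
  |-2.51|^4 * 2.63 = 39.69126 * 2.63 = 104.388014
  |0.04|^4 * 0.94 = 2.560000e-06 * 0.94 = 2.406400e-06
  |1.07|^4 * 0.96 = 1.310796 * 0.96 = 1.258364
Step 3: Sum = 105.64638
Step 4: ||f-g||_4 = (105.64638)^(1/4) = 3.206001


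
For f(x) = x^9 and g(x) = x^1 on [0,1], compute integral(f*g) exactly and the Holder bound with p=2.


Step 1: Exact integral of f*g = integral(x^10, 0, 1) = 1/11
     = 0.090909
Step 2: Holder bound with p=2, q=2:
  ||f||_p = (integral x^18 dx)^(1/2) = (1/19)^(1/2) = 0.229416
  ||g||_q = (integral x^2 dx)^(1/2) = (1/3)^(1/2) = 0.57735
Step 3: Holder bound = ||f||_p * ||g||_q = 0.229416 * 0.57735 = 0.132453
Verification: 0.090909 <= 0.132453 (Holder holds)


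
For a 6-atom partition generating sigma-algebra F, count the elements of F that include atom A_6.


Each element of F is a union of some subset S of the 6 atoms.
The element contains A_6 iff A_6 is in S.
So we count subsets S of {A_1,...,A_6} with A_6 in S: choose freely among the other 5 atoms.
Count = 2^(6-1) = 2^5 = 32.


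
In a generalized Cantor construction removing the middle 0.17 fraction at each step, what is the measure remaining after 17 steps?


Step 1: At each step, fraction remaining = 1 - 0.17 = 0.83
Step 2: After 17 steps, measure = (0.83)^17
Result = 0.042104


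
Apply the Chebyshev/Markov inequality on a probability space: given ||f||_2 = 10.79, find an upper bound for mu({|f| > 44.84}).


Chebyshev/Markov inequality: mu(|f| > eps) <= (||f||_p / eps)^p
Step 1: ||f||_2 / eps = 10.79 / 44.84 = 0.240633
Step 2: Raise to power p = 2:
  (0.240633)^2 = 0.057904
Step 3: Therefore mu(|f| > 44.84) <= 0.057904


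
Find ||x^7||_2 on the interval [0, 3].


Step 1: ||f||_2 = (integral_0^3 |x^7|^2 dx)^(1/2)
     = (integral_0^3 x^14 dx)^(1/2)
Step 2: integral_0^3 x^14 dx = [x^15/(15)] from 0 to 3 = 3^15/15
     = 14348907/15 = 956593.8
Step 3: ||f||_2 = (956593.8)^(1/2) = 978.056133


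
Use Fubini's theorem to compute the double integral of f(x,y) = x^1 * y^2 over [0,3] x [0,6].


By Fubini's theorem, the double integral factors as a product of single integrals:
Step 1: integral_0^3 x^1 dx = [x^2/2] from 0 to 3
     = 3^2/2 = 4.5
Step 2: integral_0^6 y^2 dy = [y^3/3] from 0 to 6
     = 6^3/3 = 72
Step 3: Double integral = 4.5 * 72 = 324


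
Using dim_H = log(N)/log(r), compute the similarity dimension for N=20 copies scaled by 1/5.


For a self-similar set with N copies scaled by 1/r:
dim_H = log(N)/log(r) = log(20)/log(5)
= 2.995732/1.609438
= 1.861353


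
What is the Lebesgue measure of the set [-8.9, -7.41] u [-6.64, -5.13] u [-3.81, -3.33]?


For pairwise disjoint intervals, m(union) = sum of lengths.
= (-7.41 - -8.9) + (-5.13 - -6.64) + (-3.33 - -3.81)
= 1.49 + 1.51 + 0.48
= 3.48


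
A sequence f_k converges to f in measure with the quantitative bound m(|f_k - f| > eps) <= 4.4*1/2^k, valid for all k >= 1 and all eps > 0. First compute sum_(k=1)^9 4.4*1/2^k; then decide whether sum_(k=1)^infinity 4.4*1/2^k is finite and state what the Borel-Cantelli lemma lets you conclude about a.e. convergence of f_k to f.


Step 1: List the terms 4.4*1/2^k for k = 1 to 9:
  k=1: 2.2
  k=2: 1.1
  k=3: 0.55
  k=4: 0.275
  k=5: 0.1375
  k=6: 0.06875
  k=7: 0.034375
  k=8: 0.017188
  k=9: 0.008594
Step 2: Partial sum = 2.2 + 1.1 + 0.55 + 0.275 + 0.1375 + 0.06875 + 0.034375 + 0.017188 + 0.008594
     = 4.391406
Step 3: The full series sum_(k>=1) 4.4*1/2^k converges (geometric series with ratio 1/2 < 1; a constant multiple of a convergent series converges).
Step 4: Fix eps > 0. Since sum_k m(|f_k - f| > eps) < infinity, the Borel-Cantelli lemma gives
        m(limsup_k {|f_k - f| > eps}) = 0, i.e. for a.e. x, |f_k(x) - f(x)| <= eps for all large k.
        Applying this with eps = 1/j for j = 1, 2, ... and intersecting the countably many full-measure sets,
        for a.e. x we get limsup_k |f_k(x) - f(x)| <= 1/j for every j, hence f_k -> f almost everywhere.
Conclusion: series converges; Borel-Cantelli yields f_k -> f a.e.


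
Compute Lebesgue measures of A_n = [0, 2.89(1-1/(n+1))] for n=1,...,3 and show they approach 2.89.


By continuity of measure from below: if A_n increases to A, then m(A_n) -> m(A).
Here A = [0, 2.89], so m(A) = 2.89
Step 1: a_1 = 2.89*(1 - 1/2) = 1.445, m(A_1) = 1.445
Step 2: a_2 = 2.89*(1 - 1/3) = 1.9267, m(A_2) = 1.9267
Step 3: a_3 = 2.89*(1 - 1/4) = 2.1675, m(A_3) = 2.1675
Limit: m(A_n) -> m([0,2.89]) = 2.89


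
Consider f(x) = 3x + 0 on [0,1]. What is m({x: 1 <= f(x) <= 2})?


f^(-1)([1, 2]) = {x : 1 <= 3x + 0 <= 2}
Solving: (1 - 0)/3 <= x <= (2 - 0)/3
= [0.333333, 0.666667]
Intersecting with [0,1]: [0.333333, 0.666667]
Measure = 0.666667 - 0.333333 = 0.333333


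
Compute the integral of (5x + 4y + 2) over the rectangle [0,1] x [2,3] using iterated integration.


By Fubini, integrate in x first, then y.
Step 1: Fix y, integrate over x in [0,1]:
  integral(5x + 4y + 2, x=0..1)
  = 5*(1^2 - 0^2)/2 + (4y + 2)*(1 - 0)
  = 2.5 + (4y + 2)*1
  = 2.5 + 4y + 2
  = 4.5 + 4y
Step 2: Integrate over y in [2,3]:
  integral(4.5 + 4y, y=2..3)
  = 4.5*1 + 4*(3^2 - 2^2)/2
  = 4.5 + 10
  = 14.5


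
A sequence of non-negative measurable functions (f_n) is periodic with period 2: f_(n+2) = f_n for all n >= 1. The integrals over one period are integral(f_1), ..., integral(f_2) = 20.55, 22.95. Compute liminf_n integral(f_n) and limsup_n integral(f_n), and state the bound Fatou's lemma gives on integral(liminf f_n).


The sequence (integral(f_n)) is periodic with period 2, repeating the values 20.55, 22.95 indefinitely.
Step 1: For a periodic sequence, every tail (a_m, a_(m+1), ...) contains all 2 period values infinitely often.
Step 2: Hence inf of every tail = min of the period values = min(20.55, 22.95) = 20.55.
        liminf_n integral(f_n) = sup over m of (inf of tail from m) = 20.55.
Step 3: Similarly sup of every tail = max of the period values = 22.95.
        limsup_n integral(f_n) = 22.95.
Step 4: Fatou's lemma: integral(liminf_n f_n) <= liminf_n integral(f_n) = 20.55.
        So the integral of the pointwise liminf is at most 20.55.


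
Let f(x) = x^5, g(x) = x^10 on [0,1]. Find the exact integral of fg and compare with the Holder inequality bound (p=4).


Step 1: Exact integral of f*g = integral(x^15, 0, 1) = 1/16
     = 0.0625
Step 2: Holder bound with p=4, q=1.333333:
  ||f||_p = (integral x^20 dx)^(1/4) = (1/21)^(1/4) = 0.467138
  ||g||_q = (integral x^13.333333 dx)^(1/1.333333) = (1/14.333333)^(1/1.333333) = 0.13575
Step 3: Holder bound = ||f||_p * ||g||_q = 0.467138 * 0.13575 = 0.063414
Verification: 0.0625 <= 0.063414 (Holder holds)


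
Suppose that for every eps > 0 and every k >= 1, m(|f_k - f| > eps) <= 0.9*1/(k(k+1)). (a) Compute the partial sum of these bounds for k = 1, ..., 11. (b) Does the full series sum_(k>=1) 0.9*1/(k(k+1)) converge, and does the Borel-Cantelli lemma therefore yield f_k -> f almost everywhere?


Step 1: List the terms 0.9*1/(k(k+1)) for k = 1 to 11:
  k=1: 0.45
  k=2: 0.15
  k=3: 0.075
  k=4: 0.045
  k=5: 0.03
  k=6: 0.021429
  k=7: 0.016071
  k=8: 0.0125
  k=9: 0.01
  k=10: 0.008182
  k=11: 0.006818
Step 2: Partial sum = 0.45 + 0.15 + 0.075 + 0.045 + 0.03 + 0.021429 + 0.016071 + 0.0125 + 0.01 + 0.008182 + 0.006818
     = 0.825
Step 3: The full series sum_(k>=1) 0.9*1/(k(k+1)) converges (telescoping series sum 1/(k(k+1)) = 1; a constant multiple of a convergent series converges).
Step 4: Fix eps > 0. Since sum_k m(|f_k - f| > eps) < infinity, the Borel-Cantelli lemma gives
        m(limsup_k {|f_k - f| > eps}) = 0, i.e. for a.e. x, |f_k(x) - f(x)| <= eps for all large k.
        Applying this with eps = 1/j for j = 1, 2, ... and intersecting the countably many full-measure sets,
        for a.e. x we get limsup_k |f_k(x) - f(x)| <= 1/j for every j, hence f_k -> f almost everywhere.
Conclusion: series converges; Borel-Cantelli yields f_k -> f a.e.


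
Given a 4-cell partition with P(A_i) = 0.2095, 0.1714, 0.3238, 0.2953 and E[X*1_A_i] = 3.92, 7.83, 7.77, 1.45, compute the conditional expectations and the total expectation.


For each cell A_i: E[X|A_i] = E[X*1_A_i] / P(A_i)
Step 1: E[X|A_1] = 3.92 / 0.2095 = 18.711217
Step 2: E[X|A_2] = 7.83 / 0.1714 = 45.682614
Step 3: E[X|A_3] = 7.77 / 0.3238 = 23.996294
Step 4: E[X|A_4] = 1.45 / 0.2953 = 4.910261
Verification: E[X] = sum E[X*1_A_i] = 3.92 + 7.83 + 7.77 + 1.45 = 20.97


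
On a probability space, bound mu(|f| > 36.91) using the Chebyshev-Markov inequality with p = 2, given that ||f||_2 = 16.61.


Chebyshev/Markov inequality: mu(|f| > eps) <= (||f||_p / eps)^p
Step 1: ||f||_2 / eps = 16.61 / 36.91 = 0.450014
Step 2: Raise to power p = 2:
  (0.450014)^2 = 0.202512
Step 3: Therefore mu(|f| > 36.91) <= 0.202512


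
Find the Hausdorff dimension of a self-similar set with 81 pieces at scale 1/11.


For a self-similar set with N copies scaled by 1/r:
dim_H = log(N)/log(r) = log(81)/log(11)
= 4.394449/2.397895
= 1.832628


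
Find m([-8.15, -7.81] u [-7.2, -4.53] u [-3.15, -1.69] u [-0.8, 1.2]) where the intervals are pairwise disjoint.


For pairwise disjoint intervals, m(union) = sum of lengths.
= (-7.81 - -8.15) + (-4.53 - -7.2) + (-1.69 - -3.15) + (1.2 - -0.8)
= 0.34 + 2.67 + 1.46 + 2
= 6.47


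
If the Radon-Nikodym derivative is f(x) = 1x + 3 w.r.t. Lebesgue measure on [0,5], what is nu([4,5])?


nu(A) = integral_A (dnu/dmu) dmu = integral_4^5 (1x + 3) dx
Step 1: Antiderivative F(x) = (1/2)x^2 + 3x
Step 2: F(5) = (1/2)*5^2 + 3*5 = 12.5 + 15 = 27.5
Step 3: F(4) = (1/2)*4^2 + 3*4 = 8 + 12 = 20
Step 4: nu([4,5]) = F(5) - F(4) = 27.5 - 20 = 7.5


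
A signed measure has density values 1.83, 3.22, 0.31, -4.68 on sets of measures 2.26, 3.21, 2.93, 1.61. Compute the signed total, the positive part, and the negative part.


Step 1: Compute signed measure on each set:
  Set 1: 1.83 * 2.26 = 4.1358
  Set 2: 3.22 * 3.21 = 10.3362
  Set 3: 0.31 * 2.93 = 0.9083
  Set 4: -4.68 * 1.61 = -7.5348
Step 2: Total signed measure = (4.1358) + (10.3362) + (0.9083) + (-7.5348)
     = 7.8455
Step 3: Positive part mu+(X) = sum of positive contributions = 15.3803
Step 4: Negative part mu-(X) = |sum of negative contributions| = 7.5348


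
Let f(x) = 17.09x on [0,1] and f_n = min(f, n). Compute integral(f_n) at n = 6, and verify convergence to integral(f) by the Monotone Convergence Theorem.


f(x) = 17.09x on [0,1]; f_n(x) = min(17.09x, n). At n = 6:
Step 1: f(x) reaches 6 at x = 6/17.09 = 0.351083
Step 2: integral(f_6) = integral(17.09x, 0, 0.351083) + integral(6, 0.351083, 1)
       = 17.09*0.351083^2/2 + 6*(1 - 0.351083)
       = 1.053248 + 3.893505
       = 4.946752
Step 3: As n -> infinity, f_n increases to f, so by MCT integral(f_n) -> integral(f) = 17.09/2 = 8.545.
Convergence: integral(f_6) = 4.946752 -> 8.545 as n -> infinity


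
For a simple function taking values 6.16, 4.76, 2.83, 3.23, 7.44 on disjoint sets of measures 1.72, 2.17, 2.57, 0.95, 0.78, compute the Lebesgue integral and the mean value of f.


Step 1: Integral = sum(value_i * measure_i)
= 6.16*1.72 + 4.76*2.17 + 2.83*2.57 + 3.23*0.95 + 7.44*0.78
= 10.5952 + 10.3292 + 7.2731 + 3.0685 + 5.8032
= 37.0692
Step 2: Total measure of domain = 1.72 + 2.17 + 2.57 + 0.95 + 0.78 = 8.19
Step 3: Average value = 37.0692 / 8.19 = 4.526154


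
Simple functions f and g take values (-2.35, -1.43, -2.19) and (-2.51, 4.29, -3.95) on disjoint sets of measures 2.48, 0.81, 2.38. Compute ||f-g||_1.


Step 1: Compute differences f_i - g_i:
  -2.35 - -2.51 = 0.16
  -1.43 - 4.29 = -5.72
  -2.19 - -3.95 = 1.76
Step 2: Compute |diff|^1 * measure for each set:
  |0.16|^1 * 2.48 = 0.16 * 2.48 = 0.3968
  |-5.72|^1 * 0.81 = 5.72 * 0.81 = 4.6332
  |1.76|^1 * 2.38 = 1.76 * 2.38 = 4.1888
Step 3: Sum = 9.2188
Step 4: ||f-g||_1 = (9.2188)^(1/1) = 9.2188


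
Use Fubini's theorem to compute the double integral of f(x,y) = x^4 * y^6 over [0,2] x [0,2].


By Fubini's theorem, the double integral factors as a product of single integrals:
Step 1: integral_0^2 x^4 dx = [x^5/5] from 0 to 2
     = 2^5/5 = 6.4
Step 2: integral_0^2 y^6 dy = [y^7/7] from 0 to 2
     = 2^7/7 = 18.285714
Step 3: Double integral = 6.4 * 18.285714 = 117.028571


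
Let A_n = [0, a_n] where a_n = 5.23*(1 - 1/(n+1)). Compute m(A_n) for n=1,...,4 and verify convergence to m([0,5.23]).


By continuity of measure from below: if A_n increases to A, then m(A_n) -> m(A).
Here A = [0, 5.23], so m(A) = 5.23
Step 1: a_1 = 5.23*(1 - 1/2) = 2.615, m(A_1) = 2.615
Step 2: a_2 = 5.23*(1 - 1/3) = 3.4867, m(A_2) = 3.4867
Step 3: a_3 = 5.23*(1 - 1/4) = 3.9225, m(A_3) = 3.9225
Step 4: a_4 = 5.23*(1 - 1/5) = 4.184, m(A_4) = 4.184
Limit: m(A_n) -> m([0,5.23]) = 5.23


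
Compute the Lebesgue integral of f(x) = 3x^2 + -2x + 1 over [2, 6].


The Lebesgue integral of a Riemann-integrable function agrees with the Riemann integral.
Antiderivative F(x) = (3/3)x^3 + (-2/2)x^2 + 1x
F(6) = (3/3)*6^3 + (-2/2)*6^2 + 1*6
     = (3/3)*216 + (-2/2)*36 + 1*6
     = 216 + -36 + 6
     = 186
F(2) = 6
Integral = F(6) - F(2) = 186 - 6 = 180


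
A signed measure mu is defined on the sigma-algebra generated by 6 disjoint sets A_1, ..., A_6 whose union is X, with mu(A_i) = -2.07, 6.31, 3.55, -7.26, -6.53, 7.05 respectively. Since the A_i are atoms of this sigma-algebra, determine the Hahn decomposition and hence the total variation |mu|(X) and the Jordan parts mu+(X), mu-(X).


Step 1: Every measurable set is a union of atoms (the cells / points), so a Hahn decomposition is
  obtained by grouping atoms by sign: P = union of atoms with mu > 0, N = union of the remaining atoms.
  Atoms in P (indices): 2, 3, 6;  atoms in N (indices): 1, 4, 5
  Positive values: 6.31, 3.55, 7.05
  Negative values: -2.07, -7.26, -6.53
Step 2: mu+(X) = mu(P) = sum of positive atom values = 16.91
Step 3: mu-(X) = -mu(N) = sum of |negative atom values| = 15.86
Step 4: |mu|(X) = mu+(X) + mu-(X) = 16.91 + 15.86 = 32.77


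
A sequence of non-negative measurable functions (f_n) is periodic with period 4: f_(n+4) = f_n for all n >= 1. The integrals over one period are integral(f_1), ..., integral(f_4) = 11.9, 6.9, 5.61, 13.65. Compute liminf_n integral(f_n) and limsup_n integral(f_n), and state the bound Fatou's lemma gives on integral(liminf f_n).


The sequence (integral(f_n)) is periodic with period 4, repeating the values 11.9, 6.9, 5.61, 13.65 indefinitely.
Step 1: For a periodic sequence, every tail (a_m, a_(m+1), ...) contains all 4 period values infinitely often.
Step 2: Hence inf of every tail = min of the period values = min(11.9, 6.9, 5.61, 13.65) = 5.61.
        liminf_n integral(f_n) = sup over m of (inf of tail from m) = 5.61.
Step 3: Similarly sup of every tail = max of the period values = 13.65.
        limsup_n integral(f_n) = 13.65.
Step 4: Fatou's lemma: integral(liminf_n f_n) <= liminf_n integral(f_n) = 5.61.
        So the integral of the pointwise liminf is at most 5.61.


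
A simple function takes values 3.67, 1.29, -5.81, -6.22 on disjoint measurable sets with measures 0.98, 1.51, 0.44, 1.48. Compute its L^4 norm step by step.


Step 1: Compute |f_i|^4 for each value:
  |3.67|^4 = 181.411267
  |1.29|^4 = 2.769229
  |-5.81|^4 = 1139.474287
  |-6.22|^4 = 1496.792295
Step 2: Multiply by measures and sum:
  181.411267 * 0.98 = 177.783042
  2.769229 * 1.51 = 4.181536
  1139.474287 * 0.44 = 501.368686
  1496.792295 * 1.48 = 2215.252596
Sum = 177.783042 + 4.181536 + 501.368686 + 2215.252596 = 2898.58586
Step 3: Take the p-th root:
||f||_4 = (2898.58586)^(1/4) = 7.337473


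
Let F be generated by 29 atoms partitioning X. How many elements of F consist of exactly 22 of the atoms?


Each element of F is a union of some subset of the 29 atoms.
Elements that are unions of exactly 22 atoms correspond to 22-element subsets of the 29 atoms.
Count = C(29, 22) = 29! / (22! * 7!) = 1560780.


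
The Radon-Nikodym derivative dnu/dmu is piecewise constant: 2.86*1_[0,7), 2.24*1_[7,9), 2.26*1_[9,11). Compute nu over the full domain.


Integrate each piece of the Radon-Nikodym derivative:
Step 1: integral_0^7 2.86 dx = 2.86*(7-0) = 2.86*7 = 20.02
Step 2: integral_7^9 2.24 dx = 2.24*(9-7) = 2.24*2 = 4.48
Step 3: integral_9^11 2.26 dx = 2.26*(11-9) = 2.26*2 = 4.52
Total: 20.02 + 4.48 + 4.52 = 29.02


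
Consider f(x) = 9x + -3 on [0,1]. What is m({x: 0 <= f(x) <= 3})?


f^(-1)([0, 3]) = {x : 0 <= 9x + -3 <= 3}
Solving: (0 - -3)/9 <= x <= (3 - -3)/9
= [0.333333, 0.666667]
Intersecting with [0,1]: [0.333333, 0.666667]
Measure = 0.666667 - 0.333333 = 0.333333


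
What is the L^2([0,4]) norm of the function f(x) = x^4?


Step 1: ||f||_2 = (integral_0^4 |x^4|^2 dx)^(1/2)
     = (integral_0^4 x^8 dx)^(1/2)
Step 2: integral_0^4 x^8 dx = [x^9/(9)] from 0 to 4 = 4^9/9
     = 262144/9 = 29127.111111
Step 3: ||f||_2 = (29127.111111)^(1/2) = 170.666667


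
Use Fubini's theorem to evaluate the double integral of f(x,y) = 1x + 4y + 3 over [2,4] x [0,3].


By Fubini, integrate in x first, then y.
Step 1: Fix y, integrate over x in [2,4]:
  integral(1x + 4y + 3, x=2..4)
  = 1*(4^2 - 2^2)/2 + (4y + 3)*(4 - 2)
  = 6 + (4y + 3)*2
  = 6 + 8y + 6
  = 12 + 8y
Step 2: Integrate over y in [0,3]:
  integral(12 + 8y, y=0..3)
  = 12*3 + 8*(3^2 - 0^2)/2
  = 36 + 36
  = 72


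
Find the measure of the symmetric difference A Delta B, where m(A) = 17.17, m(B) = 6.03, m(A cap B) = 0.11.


m(A Delta B) = m(A) + m(B) - 2*m(A n B)
= 17.17 + 6.03 - 2*0.11
= 17.17 + 6.03 - 0.22
= 22.98


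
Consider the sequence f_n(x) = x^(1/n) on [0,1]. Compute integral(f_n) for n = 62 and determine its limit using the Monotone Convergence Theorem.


At n = 62: f_62(x) = x^(1/62).
Step 1: integral(x^(1/62), 0, 1) = [x^(1/62+1) / (1/62+1)] from 0 to 1
     = 1 / (1/62 + 1) = 1 / ((62+1)/62) = 62/(62+1)
     = 62/63 = 0.984127
Step 2: As n -> infinity, f_n(x) = x^(1/n) -> 1 for x in (0,1], and f_n is increasing in n.
By MCT, lim_n integral(f_n) = integral(lim_n f_n) = integral(1, 0, 1) = 1.
Step 3: Verify convergence: 62/63 = 0.984127 -> 1


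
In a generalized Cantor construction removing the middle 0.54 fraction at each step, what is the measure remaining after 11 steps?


Step 1: At each step, fraction remaining = 1 - 0.54 = 0.46
Step 2: After 11 steps, measure = (0.46)^11
Result = 1.951354e-04


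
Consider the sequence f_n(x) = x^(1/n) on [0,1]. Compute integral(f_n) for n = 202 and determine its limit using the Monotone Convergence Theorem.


At n = 202: f_202(x) = x^(1/202).
Step 1: integral(x^(1/202), 0, 1) = [x^(1/202+1) / (1/202+1)] from 0 to 1
     = 1 / (1/202 + 1) = 1 / ((202+1)/202) = 202/(202+1)
     = 202/203 = 0.995074
Step 2: As n -> infinity, f_n(x) = x^(1/n) -> 1 for x in (0,1], and f_n is increasing in n.
By MCT, lim_n integral(f_n) = integral(lim_n f_n) = integral(1, 0, 1) = 1.
Step 3: Verify convergence: 202/203 = 0.995074 -> 1


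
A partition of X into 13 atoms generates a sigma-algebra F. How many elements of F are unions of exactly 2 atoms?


Each element of F is a union of some subset of the 13 atoms.
Elements that are unions of exactly 2 atoms correspond to 2-element subsets of the 13 atoms.
Count = C(13, 2) = 13! / (2! * 11!) = 78.


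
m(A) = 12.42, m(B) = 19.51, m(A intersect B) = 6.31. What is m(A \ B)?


m(A \ B) = m(A) - m(A n B)
= 12.42 - 6.31
= 6.11


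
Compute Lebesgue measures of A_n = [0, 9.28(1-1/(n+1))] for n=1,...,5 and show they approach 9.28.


By continuity of measure from below: if A_n increases to A, then m(A_n) -> m(A).
Here A = [0, 9.28], so m(A) = 9.28
Step 1: a_1 = 9.28*(1 - 1/2) = 4.64, m(A_1) = 4.64
Step 2: a_2 = 9.28*(1 - 1/3) = 6.1867, m(A_2) = 6.1867
Step 3: a_3 = 9.28*(1 - 1/4) = 6.96, m(A_3) = 6.96
Step 4: a_4 = 9.28*(1 - 1/5) = 7.424, m(A_4) = 7.424
Step 5: a_5 = 9.28*(1 - 1/6) = 7.7333, m(A_5) = 7.7333
Limit: m(A_n) -> m([0,9.28]) = 9.28


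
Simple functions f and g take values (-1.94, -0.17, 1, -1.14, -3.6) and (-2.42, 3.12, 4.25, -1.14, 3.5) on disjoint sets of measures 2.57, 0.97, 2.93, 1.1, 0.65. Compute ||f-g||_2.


Step 1: Compute differences f_i - g_i:
  -1.94 - -2.42 = 0.48
  -0.17 - 3.12 = -3.29
  1 - 4.25 = -3.25
  -1.14 - -1.14 = 0.0
  -3.6 - 3.5 = -7.1
Step 2: Compute |diff|^2 * measure for each set:
  |0.48|^2 * 2.57 = 0.2304 * 2.57 = 0.592128
  |-3.29|^2 * 0.97 = 10.8241 * 0.97 = 10.499377
  |-3.25|^2 * 2.93 = 10.5625 * 2.93 = 30.948125
  |0.0|^2 * 1.1 = 0.0 * 1.1 = 0.0
  |-7.1|^2 * 0.65 = 50.41 * 0.65 = 32.7665
Step 3: Sum = 74.80613
Step 4: ||f-g||_2 = (74.80613)^(1/2) = 8.649054


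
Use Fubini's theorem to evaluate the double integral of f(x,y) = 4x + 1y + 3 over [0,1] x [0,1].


By Fubini, integrate in x first, then y.
Step 1: Fix y, integrate over x in [0,1]:
  integral(4x + 1y + 3, x=0..1)
  = 4*(1^2 - 0^2)/2 + (1y + 3)*(1 - 0)
  = 2 + (1y + 3)*1
  = 2 + 1y + 3
  = 5 + 1y
Step 2: Integrate over y in [0,1]:
  integral(5 + 1y, y=0..1)
  = 5*1 + 1*(1^2 - 0^2)/2
  = 5 + 0.5
  = 5.5


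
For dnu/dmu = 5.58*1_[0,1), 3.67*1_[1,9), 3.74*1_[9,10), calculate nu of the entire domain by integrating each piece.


Integrate each piece of the Radon-Nikodym derivative:
Step 1: integral_0^1 5.58 dx = 5.58*(1-0) = 5.58*1 = 5.58
Step 2: integral_1^9 3.67 dx = 3.67*(9-1) = 3.67*8 = 29.36
Step 3: integral_9^10 3.74 dx = 3.74*(10-9) = 3.74*1 = 3.74
Total: 5.58 + 29.36 + 3.74 = 38.68


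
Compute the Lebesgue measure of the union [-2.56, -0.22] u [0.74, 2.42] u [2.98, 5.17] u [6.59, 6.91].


For pairwise disjoint intervals, m(union) = sum of lengths.
= (-0.22 - -2.56) + (2.42 - 0.74) + (5.17 - 2.98) + (6.91 - 6.59)
= 2.34 + 1.68 + 2.19 + 0.32
= 6.53


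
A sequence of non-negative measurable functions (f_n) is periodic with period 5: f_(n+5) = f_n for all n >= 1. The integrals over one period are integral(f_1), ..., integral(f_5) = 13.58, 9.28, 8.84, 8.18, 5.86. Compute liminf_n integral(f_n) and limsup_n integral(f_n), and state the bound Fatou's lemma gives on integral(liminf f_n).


The sequence (integral(f_n)) is periodic with period 5, repeating the values 13.58, 9.28, 8.84, 8.18, 5.86 indefinitely.
Step 1: For a periodic sequence, every tail (a_m, a_(m+1), ...) contains all 5 period values infinitely often.
Step 2: Hence inf of every tail = min of the period values = min(13.58, 9.28, 8.84, 8.18, 5.86) = 5.86.
        liminf_n integral(f_n) = sup over m of (inf of tail from m) = 5.86.
Step 3: Similarly sup of every tail = max of the period values = 13.58.
        limsup_n integral(f_n) = 13.58.
Step 4: Fatou's lemma: integral(liminf_n f_n) <= liminf_n integral(f_n) = 5.86.
        So the integral of the pointwise liminf is at most 5.86.


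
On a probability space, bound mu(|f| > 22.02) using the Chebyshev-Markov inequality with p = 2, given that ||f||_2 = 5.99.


Chebyshev/Markov inequality: mu(|f| > eps) <= (||f||_p / eps)^p
Step 1: ||f||_2 / eps = 5.99 / 22.02 = 0.272025
Step 2: Raise to power p = 2:
  (0.272025)^2 = 0.073998
Step 3: Therefore mu(|f| > 22.02) <= 0.073998


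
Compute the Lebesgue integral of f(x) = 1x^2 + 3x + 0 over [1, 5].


The Lebesgue integral of a Riemann-integrable function agrees with the Riemann integral.
Antiderivative F(x) = (1/3)x^3 + (3/2)x^2 + 0x
F(5) = (1/3)*5^3 + (3/2)*5^2 + 0*5
     = (1/3)*125 + (3/2)*25 + 0*5
     = 41.666667 + 37.5 + 0
     = 79.166667
F(1) = 1.833333
Integral = F(5) - F(1) = 79.166667 - 1.833333 = 77.333333


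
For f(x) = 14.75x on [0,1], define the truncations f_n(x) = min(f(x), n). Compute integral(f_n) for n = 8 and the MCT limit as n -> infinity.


f(x) = 14.75x on [0,1]; f_n(x) = min(14.75x, n). At n = 8:
Step 1: f(x) reaches 8 at x = 8/14.75 = 0.542373
Step 2: integral(f_8) = integral(14.75x, 0, 0.542373) + integral(8, 0.542373, 1)
       = 14.75*0.542373^2/2 + 8*(1 - 0.542373)
       = 2.169492 + 3.661017
       = 5.830508
Step 3: As n -> infinity, f_n increases to f, so by MCT integral(f_n) -> integral(f) = 14.75/2 = 7.375.
Convergence: integral(f_8) = 5.830508 -> 7.375 as n -> infinity


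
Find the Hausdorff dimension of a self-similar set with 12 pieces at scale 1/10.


For a self-similar set with N copies scaled by 1/r:
dim_H = log(N)/log(r) = log(12)/log(10)
= 2.484907/2.302585
= 1.079181


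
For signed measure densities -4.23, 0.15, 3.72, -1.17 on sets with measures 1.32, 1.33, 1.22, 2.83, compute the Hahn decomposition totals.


Step 1: Compute signed measure on each set:
  Set 1: -4.23 * 1.32 = -5.5836
  Set 2: 0.15 * 1.33 = 0.1995
  Set 3: 3.72 * 1.22 = 4.5384
  Set 4: -1.17 * 2.83 = -3.3111
Step 2: Total signed measure = (-5.5836) + (0.1995) + (4.5384) + (-3.3111)
     = -4.1568
Step 3: Positive part mu+(X) = sum of positive contributions = 4.7379
Step 4: Negative part mu-(X) = |sum of negative contributions| = 8.8947


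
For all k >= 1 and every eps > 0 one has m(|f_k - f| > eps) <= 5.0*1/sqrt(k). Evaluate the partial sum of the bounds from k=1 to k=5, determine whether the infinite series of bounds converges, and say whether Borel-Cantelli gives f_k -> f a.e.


Step 1: List the terms 5.0*1/sqrt(k) for k = 1 to 5:
  k=1: 5
  k=2: 3.535534
  k=3: 2.886751
  k=4: 2.5
  k=5: 2.236068
Step 2: Partial sum = 5 + 3.535534 + 2.886751 + 2.5 + 2.236068
     = 16.158353
Step 3: The full series sum_(k>=1) 5.0*1/sqrt(k) diverges (p-series with p = 1/2 <= 1; a nonzero constant multiple of a divergent series diverges).
Step 4: The (first) Borel-Cantelli lemma requires a summable sequence of measures, so it does not apply here;
        from this bound alone no conclusion about a.e. convergence can be drawn (convergence in measure still
        gives an a.e.-convergent subsequence, but not a.e. convergence of the whole sequence).
Conclusion: series diverges; Borel-Cantelli is inconclusive about a.e. convergence of f_k.


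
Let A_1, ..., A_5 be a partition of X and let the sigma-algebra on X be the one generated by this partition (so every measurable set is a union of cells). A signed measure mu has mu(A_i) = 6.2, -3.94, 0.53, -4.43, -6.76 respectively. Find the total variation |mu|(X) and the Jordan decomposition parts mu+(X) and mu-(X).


Step 1: Every measurable set is a union of atoms (the cells / points), so a Hahn decomposition is
  obtained by grouping atoms by sign: P = union of atoms with mu > 0, N = union of the remaining atoms.
  Atoms in P (indices): 1, 3;  atoms in N (indices): 2, 4, 5
  Positive values: 6.2, 0.53
  Negative values: -3.94, -4.43, -6.76
Step 2: mu+(X) = mu(P) = sum of positive atom values = 6.73
Step 3: mu-(X) = -mu(N) = sum of |negative atom values| = 15.13
Step 4: |mu|(X) = mu+(X) + mu-(X) = 6.73 + 15.13 = 21.86


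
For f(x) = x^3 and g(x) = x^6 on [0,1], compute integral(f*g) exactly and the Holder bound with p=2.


Step 1: Exact integral of f*g = integral(x^9, 0, 1) = 1/10
     = 0.1
Step 2: Holder bound with p=2, q=2:
  ||f||_p = (integral x^6 dx)^(1/2) = (1/7)^(1/2) = 0.377964
  ||g||_q = (integral x^12 dx)^(1/2) = (1/13)^(1/2) = 0.27735
Step 3: Holder bound = ||f||_p * ||g||_q = 0.377964 * 0.27735 = 0.104828
Verification: 0.1 <= 0.104828 (Holder holds)


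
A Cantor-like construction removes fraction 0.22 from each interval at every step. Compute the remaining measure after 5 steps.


Step 1: At each step, fraction remaining = 1 - 0.22 = 0.78
Step 2: After 5 steps, measure = (0.78)^5
Step 3: Computing the power step by step:
  After step 1: 0.78
  After step 2: 0.6084
  After step 3: 0.474552
  After step 4: 0.370151
  After step 5: 0.288717
Result = 0.288717


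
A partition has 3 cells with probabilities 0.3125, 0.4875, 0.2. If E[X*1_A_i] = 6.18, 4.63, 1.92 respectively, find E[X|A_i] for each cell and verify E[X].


For each cell A_i: E[X|A_i] = E[X*1_A_i] / P(A_i)
Step 1: E[X|A_1] = 6.18 / 0.3125 = 19.776
Step 2: E[X|A_2] = 4.63 / 0.4875 = 9.497436
Step 3: E[X|A_3] = 1.92 / 0.2 = 9.6
Verification: E[X] = sum E[X*1_A_i] = 6.18 + 4.63 + 1.92 = 12.73


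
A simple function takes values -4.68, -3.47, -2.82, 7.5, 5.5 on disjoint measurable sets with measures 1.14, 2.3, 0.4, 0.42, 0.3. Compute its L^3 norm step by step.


Step 1: Compute |f_i|^3 for each value:
  |-4.68|^3 = 102.503232
  |-3.47|^3 = 41.781923
  |-2.82|^3 = 22.425768
  |7.5|^3 = 421.875
  |5.5|^3 = 166.375
Step 2: Multiply by measures and sum:
  102.503232 * 1.14 = 116.853684
  41.781923 * 2.3 = 96.098423
  22.425768 * 0.4 = 8.970307
  421.875 * 0.42 = 177.1875
  166.375 * 0.3 = 49.9125
Sum = 116.853684 + 96.098423 + 8.970307 + 177.1875 + 49.9125 = 449.022415
Step 3: Take the p-th root:
||f||_3 = (449.022415)^(1/3) = 7.657541


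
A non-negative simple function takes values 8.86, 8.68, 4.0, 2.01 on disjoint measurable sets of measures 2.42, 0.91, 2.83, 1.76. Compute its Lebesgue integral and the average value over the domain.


Step 1: Integral = sum(value_i * measure_i)
= 8.86*2.42 + 8.68*0.91 + 4.0*2.83 + 2.01*1.76
= 21.4412 + 7.8988 + 11.32 + 3.5376
= 44.1976
Step 2: Total measure of domain = 2.42 + 0.91 + 2.83 + 1.76 = 7.92
Step 3: Average value = 44.1976 / 7.92 = 5.580505
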